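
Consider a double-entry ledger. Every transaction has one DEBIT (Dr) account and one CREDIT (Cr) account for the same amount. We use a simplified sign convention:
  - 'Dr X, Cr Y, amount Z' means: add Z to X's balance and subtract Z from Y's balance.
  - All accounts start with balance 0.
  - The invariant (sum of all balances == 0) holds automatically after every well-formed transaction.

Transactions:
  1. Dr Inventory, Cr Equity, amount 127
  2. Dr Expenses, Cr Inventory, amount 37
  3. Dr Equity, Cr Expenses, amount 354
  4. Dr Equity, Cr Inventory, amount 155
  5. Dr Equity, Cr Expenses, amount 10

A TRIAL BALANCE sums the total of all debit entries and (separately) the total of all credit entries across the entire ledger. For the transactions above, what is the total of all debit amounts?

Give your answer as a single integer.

Txn 1: debit+=127
Txn 2: debit+=37
Txn 3: debit+=354
Txn 4: debit+=155
Txn 5: debit+=10
Total debits = 683

Answer: 683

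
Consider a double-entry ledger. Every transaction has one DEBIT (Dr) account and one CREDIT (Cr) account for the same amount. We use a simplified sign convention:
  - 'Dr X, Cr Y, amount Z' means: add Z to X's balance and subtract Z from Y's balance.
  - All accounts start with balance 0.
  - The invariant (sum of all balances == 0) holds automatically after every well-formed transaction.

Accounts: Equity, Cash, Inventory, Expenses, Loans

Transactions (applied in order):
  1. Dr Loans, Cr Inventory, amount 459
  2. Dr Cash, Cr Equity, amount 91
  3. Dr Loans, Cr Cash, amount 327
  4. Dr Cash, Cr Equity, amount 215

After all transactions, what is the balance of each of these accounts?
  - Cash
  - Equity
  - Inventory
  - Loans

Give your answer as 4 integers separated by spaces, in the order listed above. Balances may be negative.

Answer: -21 -306 -459 786

Derivation:
After txn 1 (Dr Loans, Cr Inventory, amount 459): Inventory=-459 Loans=459
After txn 2 (Dr Cash, Cr Equity, amount 91): Cash=91 Equity=-91 Inventory=-459 Loans=459
After txn 3 (Dr Loans, Cr Cash, amount 327): Cash=-236 Equity=-91 Inventory=-459 Loans=786
After txn 4 (Dr Cash, Cr Equity, amount 215): Cash=-21 Equity=-306 Inventory=-459 Loans=786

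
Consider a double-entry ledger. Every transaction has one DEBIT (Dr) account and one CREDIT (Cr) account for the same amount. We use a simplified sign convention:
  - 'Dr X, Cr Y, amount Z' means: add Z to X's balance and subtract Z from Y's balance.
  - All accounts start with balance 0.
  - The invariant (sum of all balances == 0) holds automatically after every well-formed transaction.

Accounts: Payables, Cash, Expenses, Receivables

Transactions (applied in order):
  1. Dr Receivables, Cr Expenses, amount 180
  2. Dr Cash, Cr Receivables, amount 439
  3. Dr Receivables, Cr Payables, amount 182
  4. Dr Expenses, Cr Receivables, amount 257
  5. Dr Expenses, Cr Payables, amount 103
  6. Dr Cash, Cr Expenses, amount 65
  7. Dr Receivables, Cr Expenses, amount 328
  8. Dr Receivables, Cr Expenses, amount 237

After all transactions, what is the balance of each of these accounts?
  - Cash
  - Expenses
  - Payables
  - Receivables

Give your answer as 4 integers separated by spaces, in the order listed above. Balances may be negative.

Answer: 504 -450 -285 231

Derivation:
After txn 1 (Dr Receivables, Cr Expenses, amount 180): Expenses=-180 Receivables=180
After txn 2 (Dr Cash, Cr Receivables, amount 439): Cash=439 Expenses=-180 Receivables=-259
After txn 3 (Dr Receivables, Cr Payables, amount 182): Cash=439 Expenses=-180 Payables=-182 Receivables=-77
After txn 4 (Dr Expenses, Cr Receivables, amount 257): Cash=439 Expenses=77 Payables=-182 Receivables=-334
After txn 5 (Dr Expenses, Cr Payables, amount 103): Cash=439 Expenses=180 Payables=-285 Receivables=-334
After txn 6 (Dr Cash, Cr Expenses, amount 65): Cash=504 Expenses=115 Payables=-285 Receivables=-334
After txn 7 (Dr Receivables, Cr Expenses, amount 328): Cash=504 Expenses=-213 Payables=-285 Receivables=-6
After txn 8 (Dr Receivables, Cr Expenses, amount 237): Cash=504 Expenses=-450 Payables=-285 Receivables=231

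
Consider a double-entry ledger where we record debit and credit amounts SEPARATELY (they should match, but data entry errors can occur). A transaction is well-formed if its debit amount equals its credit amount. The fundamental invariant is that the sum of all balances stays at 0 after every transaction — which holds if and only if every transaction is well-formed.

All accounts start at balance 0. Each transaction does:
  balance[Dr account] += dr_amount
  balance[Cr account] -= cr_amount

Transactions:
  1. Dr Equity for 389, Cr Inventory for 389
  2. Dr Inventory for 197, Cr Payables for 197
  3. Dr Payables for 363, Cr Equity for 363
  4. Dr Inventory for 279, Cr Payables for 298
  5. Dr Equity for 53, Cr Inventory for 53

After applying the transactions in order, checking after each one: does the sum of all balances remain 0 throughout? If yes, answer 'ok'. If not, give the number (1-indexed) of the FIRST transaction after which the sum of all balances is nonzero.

Answer: 4

Derivation:
After txn 1: dr=389 cr=389 sum_balances=0
After txn 2: dr=197 cr=197 sum_balances=0
After txn 3: dr=363 cr=363 sum_balances=0
After txn 4: dr=279 cr=298 sum_balances=-19
After txn 5: dr=53 cr=53 sum_balances=-19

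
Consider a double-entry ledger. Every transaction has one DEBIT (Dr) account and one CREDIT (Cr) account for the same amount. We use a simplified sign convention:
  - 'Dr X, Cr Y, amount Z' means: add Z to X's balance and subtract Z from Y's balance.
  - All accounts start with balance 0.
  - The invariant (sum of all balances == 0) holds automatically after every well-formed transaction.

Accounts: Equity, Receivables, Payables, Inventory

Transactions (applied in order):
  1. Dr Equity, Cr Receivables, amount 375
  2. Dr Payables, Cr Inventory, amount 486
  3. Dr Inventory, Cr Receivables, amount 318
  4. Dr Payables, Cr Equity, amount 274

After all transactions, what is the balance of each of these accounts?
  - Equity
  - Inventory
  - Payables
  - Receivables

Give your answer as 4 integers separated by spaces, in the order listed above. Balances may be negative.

Answer: 101 -168 760 -693

Derivation:
After txn 1 (Dr Equity, Cr Receivables, amount 375): Equity=375 Receivables=-375
After txn 2 (Dr Payables, Cr Inventory, amount 486): Equity=375 Inventory=-486 Payables=486 Receivables=-375
After txn 3 (Dr Inventory, Cr Receivables, amount 318): Equity=375 Inventory=-168 Payables=486 Receivables=-693
After txn 4 (Dr Payables, Cr Equity, amount 274): Equity=101 Inventory=-168 Payables=760 Receivables=-693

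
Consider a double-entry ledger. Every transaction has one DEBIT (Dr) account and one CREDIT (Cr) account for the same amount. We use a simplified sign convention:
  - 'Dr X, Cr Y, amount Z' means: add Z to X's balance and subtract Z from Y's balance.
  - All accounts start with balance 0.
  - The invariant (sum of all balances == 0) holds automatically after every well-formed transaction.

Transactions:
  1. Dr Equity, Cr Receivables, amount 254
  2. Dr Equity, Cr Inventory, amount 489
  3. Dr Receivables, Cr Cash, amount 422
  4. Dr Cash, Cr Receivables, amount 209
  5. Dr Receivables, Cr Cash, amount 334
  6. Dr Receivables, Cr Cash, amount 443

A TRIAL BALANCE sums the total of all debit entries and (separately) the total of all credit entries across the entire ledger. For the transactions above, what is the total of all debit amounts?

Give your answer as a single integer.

Answer: 2151

Derivation:
Txn 1: debit+=254
Txn 2: debit+=489
Txn 3: debit+=422
Txn 4: debit+=209
Txn 5: debit+=334
Txn 6: debit+=443
Total debits = 2151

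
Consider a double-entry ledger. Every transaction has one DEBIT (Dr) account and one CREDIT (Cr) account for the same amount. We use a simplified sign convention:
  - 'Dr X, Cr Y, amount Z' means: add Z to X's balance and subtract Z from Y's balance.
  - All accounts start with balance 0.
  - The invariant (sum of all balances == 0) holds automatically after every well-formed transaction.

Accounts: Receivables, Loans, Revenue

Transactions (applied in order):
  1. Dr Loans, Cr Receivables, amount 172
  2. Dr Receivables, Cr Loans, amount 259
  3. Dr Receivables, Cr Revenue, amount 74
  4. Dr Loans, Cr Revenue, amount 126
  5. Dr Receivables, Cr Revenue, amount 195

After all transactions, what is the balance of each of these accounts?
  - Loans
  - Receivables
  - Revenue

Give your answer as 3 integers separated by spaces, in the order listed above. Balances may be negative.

After txn 1 (Dr Loans, Cr Receivables, amount 172): Loans=172 Receivables=-172
After txn 2 (Dr Receivables, Cr Loans, amount 259): Loans=-87 Receivables=87
After txn 3 (Dr Receivables, Cr Revenue, amount 74): Loans=-87 Receivables=161 Revenue=-74
After txn 4 (Dr Loans, Cr Revenue, amount 126): Loans=39 Receivables=161 Revenue=-200
After txn 5 (Dr Receivables, Cr Revenue, amount 195): Loans=39 Receivables=356 Revenue=-395

Answer: 39 356 -395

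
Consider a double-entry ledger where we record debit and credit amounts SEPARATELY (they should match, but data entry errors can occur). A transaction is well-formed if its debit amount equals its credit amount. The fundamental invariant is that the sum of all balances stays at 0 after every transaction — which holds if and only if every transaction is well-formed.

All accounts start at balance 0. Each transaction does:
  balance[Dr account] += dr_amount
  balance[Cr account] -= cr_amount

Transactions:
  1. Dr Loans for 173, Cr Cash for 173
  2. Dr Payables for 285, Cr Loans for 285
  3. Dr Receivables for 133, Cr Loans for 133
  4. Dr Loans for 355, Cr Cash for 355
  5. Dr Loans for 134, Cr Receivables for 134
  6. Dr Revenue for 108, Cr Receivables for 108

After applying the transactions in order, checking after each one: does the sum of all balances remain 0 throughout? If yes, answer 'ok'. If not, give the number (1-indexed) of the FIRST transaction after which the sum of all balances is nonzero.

After txn 1: dr=173 cr=173 sum_balances=0
After txn 2: dr=285 cr=285 sum_balances=0
After txn 3: dr=133 cr=133 sum_balances=0
After txn 4: dr=355 cr=355 sum_balances=0
After txn 5: dr=134 cr=134 sum_balances=0
After txn 6: dr=108 cr=108 sum_balances=0

Answer: ok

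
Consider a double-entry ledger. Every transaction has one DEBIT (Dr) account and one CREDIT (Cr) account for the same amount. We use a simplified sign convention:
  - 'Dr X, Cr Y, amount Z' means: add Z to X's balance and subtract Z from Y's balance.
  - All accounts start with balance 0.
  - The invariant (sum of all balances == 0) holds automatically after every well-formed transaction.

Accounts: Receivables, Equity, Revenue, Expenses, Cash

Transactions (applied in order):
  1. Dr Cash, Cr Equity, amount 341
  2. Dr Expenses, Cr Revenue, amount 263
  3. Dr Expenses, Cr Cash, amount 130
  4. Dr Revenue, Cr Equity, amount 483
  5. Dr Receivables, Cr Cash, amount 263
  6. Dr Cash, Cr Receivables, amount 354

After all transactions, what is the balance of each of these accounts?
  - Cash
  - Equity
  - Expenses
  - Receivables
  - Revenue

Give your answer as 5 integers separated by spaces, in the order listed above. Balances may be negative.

After txn 1 (Dr Cash, Cr Equity, amount 341): Cash=341 Equity=-341
After txn 2 (Dr Expenses, Cr Revenue, amount 263): Cash=341 Equity=-341 Expenses=263 Revenue=-263
After txn 3 (Dr Expenses, Cr Cash, amount 130): Cash=211 Equity=-341 Expenses=393 Revenue=-263
After txn 4 (Dr Revenue, Cr Equity, amount 483): Cash=211 Equity=-824 Expenses=393 Revenue=220
After txn 5 (Dr Receivables, Cr Cash, amount 263): Cash=-52 Equity=-824 Expenses=393 Receivables=263 Revenue=220
After txn 6 (Dr Cash, Cr Receivables, amount 354): Cash=302 Equity=-824 Expenses=393 Receivables=-91 Revenue=220

Answer: 302 -824 393 -91 220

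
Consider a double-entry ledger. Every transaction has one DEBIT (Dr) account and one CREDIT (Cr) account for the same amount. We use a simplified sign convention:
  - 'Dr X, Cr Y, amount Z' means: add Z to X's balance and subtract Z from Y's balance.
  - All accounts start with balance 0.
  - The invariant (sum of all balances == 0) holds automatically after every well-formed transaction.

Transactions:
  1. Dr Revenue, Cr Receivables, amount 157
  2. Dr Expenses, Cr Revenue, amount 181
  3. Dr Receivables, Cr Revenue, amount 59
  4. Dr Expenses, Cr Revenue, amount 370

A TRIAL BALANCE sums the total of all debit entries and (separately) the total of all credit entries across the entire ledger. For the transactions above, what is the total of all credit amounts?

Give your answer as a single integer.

Txn 1: credit+=157
Txn 2: credit+=181
Txn 3: credit+=59
Txn 4: credit+=370
Total credits = 767

Answer: 767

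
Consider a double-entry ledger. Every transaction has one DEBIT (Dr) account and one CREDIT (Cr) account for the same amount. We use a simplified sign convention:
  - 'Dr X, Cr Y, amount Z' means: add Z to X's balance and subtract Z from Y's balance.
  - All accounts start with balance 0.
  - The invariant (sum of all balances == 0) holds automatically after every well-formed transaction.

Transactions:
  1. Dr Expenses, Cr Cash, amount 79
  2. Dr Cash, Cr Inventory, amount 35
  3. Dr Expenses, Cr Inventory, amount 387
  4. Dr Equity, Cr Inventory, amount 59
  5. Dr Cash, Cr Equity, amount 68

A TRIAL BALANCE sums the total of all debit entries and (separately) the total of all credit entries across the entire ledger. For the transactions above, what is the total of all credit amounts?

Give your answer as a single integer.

Answer: 628

Derivation:
Txn 1: credit+=79
Txn 2: credit+=35
Txn 3: credit+=387
Txn 4: credit+=59
Txn 5: credit+=68
Total credits = 628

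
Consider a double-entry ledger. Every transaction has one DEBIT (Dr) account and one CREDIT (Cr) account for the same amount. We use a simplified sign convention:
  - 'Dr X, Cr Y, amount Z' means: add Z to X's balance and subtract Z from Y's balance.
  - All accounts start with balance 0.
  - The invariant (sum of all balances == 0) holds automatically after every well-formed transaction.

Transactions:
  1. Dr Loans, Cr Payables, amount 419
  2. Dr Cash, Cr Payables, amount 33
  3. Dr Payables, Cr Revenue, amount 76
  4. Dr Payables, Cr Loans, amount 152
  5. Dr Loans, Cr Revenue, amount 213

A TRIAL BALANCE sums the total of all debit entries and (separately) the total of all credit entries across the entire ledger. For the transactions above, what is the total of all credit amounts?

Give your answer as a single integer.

Txn 1: credit+=419
Txn 2: credit+=33
Txn 3: credit+=76
Txn 4: credit+=152
Txn 5: credit+=213
Total credits = 893

Answer: 893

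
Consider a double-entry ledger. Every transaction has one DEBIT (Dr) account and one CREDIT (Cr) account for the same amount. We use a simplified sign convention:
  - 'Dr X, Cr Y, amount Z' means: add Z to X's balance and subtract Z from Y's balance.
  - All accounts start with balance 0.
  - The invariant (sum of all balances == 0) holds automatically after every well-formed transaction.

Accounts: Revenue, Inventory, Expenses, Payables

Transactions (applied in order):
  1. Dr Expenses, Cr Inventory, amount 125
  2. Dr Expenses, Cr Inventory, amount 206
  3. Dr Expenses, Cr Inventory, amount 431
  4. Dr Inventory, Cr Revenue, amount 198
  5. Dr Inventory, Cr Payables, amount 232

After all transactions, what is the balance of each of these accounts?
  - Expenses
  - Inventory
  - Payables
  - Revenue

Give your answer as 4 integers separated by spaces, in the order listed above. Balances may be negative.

After txn 1 (Dr Expenses, Cr Inventory, amount 125): Expenses=125 Inventory=-125
After txn 2 (Dr Expenses, Cr Inventory, amount 206): Expenses=331 Inventory=-331
After txn 3 (Dr Expenses, Cr Inventory, amount 431): Expenses=762 Inventory=-762
After txn 4 (Dr Inventory, Cr Revenue, amount 198): Expenses=762 Inventory=-564 Revenue=-198
After txn 5 (Dr Inventory, Cr Payables, amount 232): Expenses=762 Inventory=-332 Payables=-232 Revenue=-198

Answer: 762 -332 -232 -198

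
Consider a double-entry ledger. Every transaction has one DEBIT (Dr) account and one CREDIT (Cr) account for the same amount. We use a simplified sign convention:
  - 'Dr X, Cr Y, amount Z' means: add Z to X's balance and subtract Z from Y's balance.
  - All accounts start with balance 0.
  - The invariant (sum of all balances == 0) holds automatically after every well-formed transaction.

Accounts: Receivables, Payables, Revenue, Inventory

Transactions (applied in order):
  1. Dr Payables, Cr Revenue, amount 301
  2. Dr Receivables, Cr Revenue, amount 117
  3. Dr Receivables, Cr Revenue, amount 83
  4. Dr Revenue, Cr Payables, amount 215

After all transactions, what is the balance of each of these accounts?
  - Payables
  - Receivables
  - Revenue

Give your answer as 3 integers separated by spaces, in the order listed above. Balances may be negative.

After txn 1 (Dr Payables, Cr Revenue, amount 301): Payables=301 Revenue=-301
After txn 2 (Dr Receivables, Cr Revenue, amount 117): Payables=301 Receivables=117 Revenue=-418
After txn 3 (Dr Receivables, Cr Revenue, amount 83): Payables=301 Receivables=200 Revenue=-501
After txn 4 (Dr Revenue, Cr Payables, amount 215): Payables=86 Receivables=200 Revenue=-286

Answer: 86 200 -286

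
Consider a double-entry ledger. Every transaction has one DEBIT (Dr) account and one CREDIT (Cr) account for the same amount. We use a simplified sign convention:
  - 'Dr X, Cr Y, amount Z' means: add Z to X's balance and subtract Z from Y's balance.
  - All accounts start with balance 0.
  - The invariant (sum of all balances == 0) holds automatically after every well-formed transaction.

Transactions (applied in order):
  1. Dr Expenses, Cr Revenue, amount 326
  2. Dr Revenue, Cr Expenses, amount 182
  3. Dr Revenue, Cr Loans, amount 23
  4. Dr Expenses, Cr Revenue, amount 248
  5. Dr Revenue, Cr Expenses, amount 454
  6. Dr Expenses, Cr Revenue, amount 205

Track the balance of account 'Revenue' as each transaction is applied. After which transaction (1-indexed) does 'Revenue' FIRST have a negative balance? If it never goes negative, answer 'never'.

Answer: 1

Derivation:
After txn 1: Revenue=-326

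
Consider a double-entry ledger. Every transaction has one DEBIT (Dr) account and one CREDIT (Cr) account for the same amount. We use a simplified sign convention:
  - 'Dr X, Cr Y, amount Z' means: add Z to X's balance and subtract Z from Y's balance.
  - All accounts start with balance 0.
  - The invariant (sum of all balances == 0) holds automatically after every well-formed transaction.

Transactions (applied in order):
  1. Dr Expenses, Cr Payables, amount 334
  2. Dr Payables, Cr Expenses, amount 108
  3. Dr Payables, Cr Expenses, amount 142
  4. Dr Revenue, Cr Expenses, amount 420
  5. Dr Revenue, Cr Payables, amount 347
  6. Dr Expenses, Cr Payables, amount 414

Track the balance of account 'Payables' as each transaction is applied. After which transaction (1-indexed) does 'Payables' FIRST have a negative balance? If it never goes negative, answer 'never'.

Answer: 1

Derivation:
After txn 1: Payables=-334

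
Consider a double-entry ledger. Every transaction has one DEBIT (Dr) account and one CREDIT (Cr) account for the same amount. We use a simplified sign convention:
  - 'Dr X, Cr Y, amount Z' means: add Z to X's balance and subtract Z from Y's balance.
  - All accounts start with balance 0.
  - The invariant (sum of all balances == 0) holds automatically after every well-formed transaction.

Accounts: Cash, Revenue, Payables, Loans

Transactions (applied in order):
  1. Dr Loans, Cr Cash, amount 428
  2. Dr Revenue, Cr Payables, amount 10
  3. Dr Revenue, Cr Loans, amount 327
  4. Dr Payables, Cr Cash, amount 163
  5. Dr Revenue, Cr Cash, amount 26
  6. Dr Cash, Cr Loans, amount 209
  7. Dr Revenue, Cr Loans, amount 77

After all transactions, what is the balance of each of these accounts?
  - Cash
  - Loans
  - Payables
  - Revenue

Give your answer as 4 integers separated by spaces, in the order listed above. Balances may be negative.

Answer: -408 -185 153 440

Derivation:
After txn 1 (Dr Loans, Cr Cash, amount 428): Cash=-428 Loans=428
After txn 2 (Dr Revenue, Cr Payables, amount 10): Cash=-428 Loans=428 Payables=-10 Revenue=10
After txn 3 (Dr Revenue, Cr Loans, amount 327): Cash=-428 Loans=101 Payables=-10 Revenue=337
After txn 4 (Dr Payables, Cr Cash, amount 163): Cash=-591 Loans=101 Payables=153 Revenue=337
After txn 5 (Dr Revenue, Cr Cash, amount 26): Cash=-617 Loans=101 Payables=153 Revenue=363
After txn 6 (Dr Cash, Cr Loans, amount 209): Cash=-408 Loans=-108 Payables=153 Revenue=363
After txn 7 (Dr Revenue, Cr Loans, amount 77): Cash=-408 Loans=-185 Payables=153 Revenue=440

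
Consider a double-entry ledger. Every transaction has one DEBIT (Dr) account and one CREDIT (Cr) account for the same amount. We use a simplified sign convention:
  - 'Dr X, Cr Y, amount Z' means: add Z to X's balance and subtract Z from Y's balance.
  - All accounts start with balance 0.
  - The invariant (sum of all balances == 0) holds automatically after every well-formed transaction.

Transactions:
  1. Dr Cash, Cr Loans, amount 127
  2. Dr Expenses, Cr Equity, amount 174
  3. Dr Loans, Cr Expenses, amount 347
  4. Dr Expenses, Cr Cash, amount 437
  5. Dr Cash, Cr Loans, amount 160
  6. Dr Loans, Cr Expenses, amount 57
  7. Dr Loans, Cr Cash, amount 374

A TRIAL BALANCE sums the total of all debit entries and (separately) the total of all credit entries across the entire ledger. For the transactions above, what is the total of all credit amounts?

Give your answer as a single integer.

Txn 1: credit+=127
Txn 2: credit+=174
Txn 3: credit+=347
Txn 4: credit+=437
Txn 5: credit+=160
Txn 6: credit+=57
Txn 7: credit+=374
Total credits = 1676

Answer: 1676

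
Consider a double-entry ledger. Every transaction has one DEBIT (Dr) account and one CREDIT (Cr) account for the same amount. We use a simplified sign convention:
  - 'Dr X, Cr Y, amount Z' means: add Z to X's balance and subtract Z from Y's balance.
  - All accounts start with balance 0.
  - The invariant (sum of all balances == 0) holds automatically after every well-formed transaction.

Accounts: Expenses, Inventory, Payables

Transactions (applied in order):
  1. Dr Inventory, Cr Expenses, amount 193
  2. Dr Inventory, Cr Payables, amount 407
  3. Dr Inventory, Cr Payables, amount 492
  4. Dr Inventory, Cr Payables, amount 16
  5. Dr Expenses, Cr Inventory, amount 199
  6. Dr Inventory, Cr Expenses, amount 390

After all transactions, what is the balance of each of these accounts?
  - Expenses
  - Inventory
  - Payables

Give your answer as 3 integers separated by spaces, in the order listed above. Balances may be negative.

Answer: -384 1299 -915

Derivation:
After txn 1 (Dr Inventory, Cr Expenses, amount 193): Expenses=-193 Inventory=193
After txn 2 (Dr Inventory, Cr Payables, amount 407): Expenses=-193 Inventory=600 Payables=-407
After txn 3 (Dr Inventory, Cr Payables, amount 492): Expenses=-193 Inventory=1092 Payables=-899
After txn 4 (Dr Inventory, Cr Payables, amount 16): Expenses=-193 Inventory=1108 Payables=-915
After txn 5 (Dr Expenses, Cr Inventory, amount 199): Expenses=6 Inventory=909 Payables=-915
After txn 6 (Dr Inventory, Cr Expenses, amount 390): Expenses=-384 Inventory=1299 Payables=-915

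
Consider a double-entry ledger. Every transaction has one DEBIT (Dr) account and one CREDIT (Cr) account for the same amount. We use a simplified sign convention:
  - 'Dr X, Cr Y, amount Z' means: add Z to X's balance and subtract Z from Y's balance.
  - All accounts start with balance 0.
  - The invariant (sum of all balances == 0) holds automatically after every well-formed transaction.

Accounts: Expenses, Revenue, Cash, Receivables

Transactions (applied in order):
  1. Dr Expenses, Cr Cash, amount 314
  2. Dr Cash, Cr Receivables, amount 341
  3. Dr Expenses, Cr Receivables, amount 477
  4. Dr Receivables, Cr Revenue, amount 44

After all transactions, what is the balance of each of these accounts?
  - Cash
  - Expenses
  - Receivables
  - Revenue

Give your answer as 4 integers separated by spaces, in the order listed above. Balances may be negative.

After txn 1 (Dr Expenses, Cr Cash, amount 314): Cash=-314 Expenses=314
After txn 2 (Dr Cash, Cr Receivables, amount 341): Cash=27 Expenses=314 Receivables=-341
After txn 3 (Dr Expenses, Cr Receivables, amount 477): Cash=27 Expenses=791 Receivables=-818
After txn 4 (Dr Receivables, Cr Revenue, amount 44): Cash=27 Expenses=791 Receivables=-774 Revenue=-44

Answer: 27 791 -774 -44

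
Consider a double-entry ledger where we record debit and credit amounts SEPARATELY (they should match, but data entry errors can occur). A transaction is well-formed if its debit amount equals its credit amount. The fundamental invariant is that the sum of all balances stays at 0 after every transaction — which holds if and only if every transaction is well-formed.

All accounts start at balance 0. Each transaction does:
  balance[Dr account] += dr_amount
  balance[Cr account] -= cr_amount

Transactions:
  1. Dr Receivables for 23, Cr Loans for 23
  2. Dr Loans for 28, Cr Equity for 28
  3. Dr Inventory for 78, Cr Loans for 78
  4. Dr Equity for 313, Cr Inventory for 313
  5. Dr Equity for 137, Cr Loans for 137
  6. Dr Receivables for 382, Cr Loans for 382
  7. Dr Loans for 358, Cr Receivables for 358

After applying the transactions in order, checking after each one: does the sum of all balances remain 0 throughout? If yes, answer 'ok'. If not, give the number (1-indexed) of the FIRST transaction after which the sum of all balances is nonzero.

Answer: ok

Derivation:
After txn 1: dr=23 cr=23 sum_balances=0
After txn 2: dr=28 cr=28 sum_balances=0
After txn 3: dr=78 cr=78 sum_balances=0
After txn 4: dr=313 cr=313 sum_balances=0
After txn 5: dr=137 cr=137 sum_balances=0
After txn 6: dr=382 cr=382 sum_balances=0
After txn 7: dr=358 cr=358 sum_balances=0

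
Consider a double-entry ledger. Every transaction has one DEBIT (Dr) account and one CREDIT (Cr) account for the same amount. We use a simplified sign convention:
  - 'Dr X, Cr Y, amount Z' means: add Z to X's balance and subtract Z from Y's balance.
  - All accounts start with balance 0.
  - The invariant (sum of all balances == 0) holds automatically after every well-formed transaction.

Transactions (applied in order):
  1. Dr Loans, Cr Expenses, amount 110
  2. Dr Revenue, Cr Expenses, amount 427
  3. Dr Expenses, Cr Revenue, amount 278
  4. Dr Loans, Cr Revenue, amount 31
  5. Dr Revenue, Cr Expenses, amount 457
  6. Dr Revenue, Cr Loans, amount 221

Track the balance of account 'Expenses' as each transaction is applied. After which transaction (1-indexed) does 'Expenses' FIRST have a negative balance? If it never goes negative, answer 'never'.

After txn 1: Expenses=-110

Answer: 1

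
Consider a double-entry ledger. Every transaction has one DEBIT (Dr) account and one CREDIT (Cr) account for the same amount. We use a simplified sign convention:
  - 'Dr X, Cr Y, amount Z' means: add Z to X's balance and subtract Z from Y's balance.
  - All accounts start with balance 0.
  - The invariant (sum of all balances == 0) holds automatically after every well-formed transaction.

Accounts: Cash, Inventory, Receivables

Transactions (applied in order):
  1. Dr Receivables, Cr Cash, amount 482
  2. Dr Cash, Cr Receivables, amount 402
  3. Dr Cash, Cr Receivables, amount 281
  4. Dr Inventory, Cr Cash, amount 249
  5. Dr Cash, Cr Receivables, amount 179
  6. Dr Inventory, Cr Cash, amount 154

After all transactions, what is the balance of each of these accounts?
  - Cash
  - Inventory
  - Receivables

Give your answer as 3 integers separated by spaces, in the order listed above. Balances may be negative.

After txn 1 (Dr Receivables, Cr Cash, amount 482): Cash=-482 Receivables=482
After txn 2 (Dr Cash, Cr Receivables, amount 402): Cash=-80 Receivables=80
After txn 3 (Dr Cash, Cr Receivables, amount 281): Cash=201 Receivables=-201
After txn 4 (Dr Inventory, Cr Cash, amount 249): Cash=-48 Inventory=249 Receivables=-201
After txn 5 (Dr Cash, Cr Receivables, amount 179): Cash=131 Inventory=249 Receivables=-380
After txn 6 (Dr Inventory, Cr Cash, amount 154): Cash=-23 Inventory=403 Receivables=-380

Answer: -23 403 -380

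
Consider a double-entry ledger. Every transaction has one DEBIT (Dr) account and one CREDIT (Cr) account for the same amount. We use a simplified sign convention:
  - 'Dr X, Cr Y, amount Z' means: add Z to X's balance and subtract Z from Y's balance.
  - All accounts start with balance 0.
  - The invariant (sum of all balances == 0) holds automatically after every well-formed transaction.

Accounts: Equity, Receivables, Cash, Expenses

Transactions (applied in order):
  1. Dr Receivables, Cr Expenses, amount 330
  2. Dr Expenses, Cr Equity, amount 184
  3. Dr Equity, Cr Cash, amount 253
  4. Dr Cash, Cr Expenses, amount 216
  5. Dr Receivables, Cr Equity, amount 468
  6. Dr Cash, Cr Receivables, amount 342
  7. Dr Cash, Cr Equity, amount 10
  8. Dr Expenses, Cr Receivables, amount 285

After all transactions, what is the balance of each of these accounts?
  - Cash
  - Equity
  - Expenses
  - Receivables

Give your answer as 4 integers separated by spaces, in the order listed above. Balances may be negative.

After txn 1 (Dr Receivables, Cr Expenses, amount 330): Expenses=-330 Receivables=330
After txn 2 (Dr Expenses, Cr Equity, amount 184): Equity=-184 Expenses=-146 Receivables=330
After txn 3 (Dr Equity, Cr Cash, amount 253): Cash=-253 Equity=69 Expenses=-146 Receivables=330
After txn 4 (Dr Cash, Cr Expenses, amount 216): Cash=-37 Equity=69 Expenses=-362 Receivables=330
After txn 5 (Dr Receivables, Cr Equity, amount 468): Cash=-37 Equity=-399 Expenses=-362 Receivables=798
After txn 6 (Dr Cash, Cr Receivables, amount 342): Cash=305 Equity=-399 Expenses=-362 Receivables=456
After txn 7 (Dr Cash, Cr Equity, amount 10): Cash=315 Equity=-409 Expenses=-362 Receivables=456
After txn 8 (Dr Expenses, Cr Receivables, amount 285): Cash=315 Equity=-409 Expenses=-77 Receivables=171

Answer: 315 -409 -77 171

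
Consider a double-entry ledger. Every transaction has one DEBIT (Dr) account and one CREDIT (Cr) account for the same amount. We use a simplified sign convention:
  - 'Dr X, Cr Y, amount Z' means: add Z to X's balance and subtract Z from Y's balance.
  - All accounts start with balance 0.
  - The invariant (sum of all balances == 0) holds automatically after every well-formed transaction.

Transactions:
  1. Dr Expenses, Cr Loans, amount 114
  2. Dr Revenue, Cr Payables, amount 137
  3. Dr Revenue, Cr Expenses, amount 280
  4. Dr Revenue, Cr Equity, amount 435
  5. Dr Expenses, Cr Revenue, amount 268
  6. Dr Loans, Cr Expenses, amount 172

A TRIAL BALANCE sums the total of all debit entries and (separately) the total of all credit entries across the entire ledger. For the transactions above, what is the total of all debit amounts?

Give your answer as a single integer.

Txn 1: debit+=114
Txn 2: debit+=137
Txn 3: debit+=280
Txn 4: debit+=435
Txn 5: debit+=268
Txn 6: debit+=172
Total debits = 1406

Answer: 1406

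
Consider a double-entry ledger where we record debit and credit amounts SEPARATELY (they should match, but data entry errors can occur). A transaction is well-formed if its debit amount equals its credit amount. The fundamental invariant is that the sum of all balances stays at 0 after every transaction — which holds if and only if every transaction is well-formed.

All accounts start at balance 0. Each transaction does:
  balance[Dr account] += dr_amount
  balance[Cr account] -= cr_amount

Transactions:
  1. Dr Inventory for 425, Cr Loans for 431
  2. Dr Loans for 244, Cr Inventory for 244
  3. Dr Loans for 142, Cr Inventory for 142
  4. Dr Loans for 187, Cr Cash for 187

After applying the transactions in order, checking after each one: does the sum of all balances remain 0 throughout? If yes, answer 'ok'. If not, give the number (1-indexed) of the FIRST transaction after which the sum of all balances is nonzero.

After txn 1: dr=425 cr=431 sum_balances=-6
After txn 2: dr=244 cr=244 sum_balances=-6
After txn 3: dr=142 cr=142 sum_balances=-6
After txn 4: dr=187 cr=187 sum_balances=-6

Answer: 1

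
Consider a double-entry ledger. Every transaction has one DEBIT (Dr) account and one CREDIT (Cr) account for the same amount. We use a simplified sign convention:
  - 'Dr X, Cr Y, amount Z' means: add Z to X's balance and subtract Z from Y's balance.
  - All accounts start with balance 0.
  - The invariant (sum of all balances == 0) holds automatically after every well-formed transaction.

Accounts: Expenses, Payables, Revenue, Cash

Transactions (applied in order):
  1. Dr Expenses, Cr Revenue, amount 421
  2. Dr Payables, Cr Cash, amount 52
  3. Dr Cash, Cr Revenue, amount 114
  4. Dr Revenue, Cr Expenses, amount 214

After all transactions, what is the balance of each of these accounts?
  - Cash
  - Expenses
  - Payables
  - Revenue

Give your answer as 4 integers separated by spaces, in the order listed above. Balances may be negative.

After txn 1 (Dr Expenses, Cr Revenue, amount 421): Expenses=421 Revenue=-421
After txn 2 (Dr Payables, Cr Cash, amount 52): Cash=-52 Expenses=421 Payables=52 Revenue=-421
After txn 3 (Dr Cash, Cr Revenue, amount 114): Cash=62 Expenses=421 Payables=52 Revenue=-535
After txn 4 (Dr Revenue, Cr Expenses, amount 214): Cash=62 Expenses=207 Payables=52 Revenue=-321

Answer: 62 207 52 -321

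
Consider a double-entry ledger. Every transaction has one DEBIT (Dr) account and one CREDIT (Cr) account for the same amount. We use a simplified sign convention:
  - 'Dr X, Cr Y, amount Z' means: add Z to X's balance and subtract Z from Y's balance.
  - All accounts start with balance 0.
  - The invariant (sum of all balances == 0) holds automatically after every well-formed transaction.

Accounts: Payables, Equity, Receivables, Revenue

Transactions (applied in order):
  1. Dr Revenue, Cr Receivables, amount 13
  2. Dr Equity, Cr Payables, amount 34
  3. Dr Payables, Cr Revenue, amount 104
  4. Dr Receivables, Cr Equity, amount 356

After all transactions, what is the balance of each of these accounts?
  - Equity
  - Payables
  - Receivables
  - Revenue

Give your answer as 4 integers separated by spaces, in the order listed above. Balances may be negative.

Answer: -322 70 343 -91

Derivation:
After txn 1 (Dr Revenue, Cr Receivables, amount 13): Receivables=-13 Revenue=13
After txn 2 (Dr Equity, Cr Payables, amount 34): Equity=34 Payables=-34 Receivables=-13 Revenue=13
After txn 3 (Dr Payables, Cr Revenue, amount 104): Equity=34 Payables=70 Receivables=-13 Revenue=-91
After txn 4 (Dr Receivables, Cr Equity, amount 356): Equity=-322 Payables=70 Receivables=343 Revenue=-91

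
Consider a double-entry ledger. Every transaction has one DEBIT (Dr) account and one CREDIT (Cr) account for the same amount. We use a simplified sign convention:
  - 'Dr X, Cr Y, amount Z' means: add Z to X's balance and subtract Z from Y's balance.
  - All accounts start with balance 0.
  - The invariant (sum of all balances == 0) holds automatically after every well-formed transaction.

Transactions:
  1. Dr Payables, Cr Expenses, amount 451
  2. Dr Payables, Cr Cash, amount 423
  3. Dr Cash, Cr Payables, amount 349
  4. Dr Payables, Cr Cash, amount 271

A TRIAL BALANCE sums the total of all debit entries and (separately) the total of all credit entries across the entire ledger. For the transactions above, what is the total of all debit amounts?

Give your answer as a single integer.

Txn 1: debit+=451
Txn 2: debit+=423
Txn 3: debit+=349
Txn 4: debit+=271
Total debits = 1494

Answer: 1494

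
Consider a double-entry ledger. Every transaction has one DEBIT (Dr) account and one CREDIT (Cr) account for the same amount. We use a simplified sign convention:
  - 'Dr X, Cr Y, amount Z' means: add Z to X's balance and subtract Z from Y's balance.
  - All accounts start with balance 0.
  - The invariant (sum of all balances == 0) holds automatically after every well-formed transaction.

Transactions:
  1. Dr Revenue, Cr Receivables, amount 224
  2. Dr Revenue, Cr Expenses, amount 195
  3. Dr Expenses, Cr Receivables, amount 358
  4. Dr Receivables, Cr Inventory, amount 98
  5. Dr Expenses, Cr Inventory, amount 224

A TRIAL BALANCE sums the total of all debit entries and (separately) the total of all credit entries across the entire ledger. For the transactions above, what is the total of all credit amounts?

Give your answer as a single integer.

Txn 1: credit+=224
Txn 2: credit+=195
Txn 3: credit+=358
Txn 4: credit+=98
Txn 5: credit+=224
Total credits = 1099

Answer: 1099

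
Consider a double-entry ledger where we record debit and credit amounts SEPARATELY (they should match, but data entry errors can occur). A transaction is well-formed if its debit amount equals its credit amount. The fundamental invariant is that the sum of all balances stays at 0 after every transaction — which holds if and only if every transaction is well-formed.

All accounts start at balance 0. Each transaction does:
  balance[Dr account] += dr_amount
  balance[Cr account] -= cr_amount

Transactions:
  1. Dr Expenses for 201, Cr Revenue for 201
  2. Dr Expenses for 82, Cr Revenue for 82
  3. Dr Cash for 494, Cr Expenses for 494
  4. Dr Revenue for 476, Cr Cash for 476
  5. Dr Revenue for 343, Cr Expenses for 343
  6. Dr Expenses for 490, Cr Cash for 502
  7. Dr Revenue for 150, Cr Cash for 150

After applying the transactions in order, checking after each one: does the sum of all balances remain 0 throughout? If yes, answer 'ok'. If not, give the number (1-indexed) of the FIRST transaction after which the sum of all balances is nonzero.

Answer: 6

Derivation:
After txn 1: dr=201 cr=201 sum_balances=0
After txn 2: dr=82 cr=82 sum_balances=0
After txn 3: dr=494 cr=494 sum_balances=0
After txn 4: dr=476 cr=476 sum_balances=0
After txn 5: dr=343 cr=343 sum_balances=0
After txn 6: dr=490 cr=502 sum_balances=-12
After txn 7: dr=150 cr=150 sum_balances=-12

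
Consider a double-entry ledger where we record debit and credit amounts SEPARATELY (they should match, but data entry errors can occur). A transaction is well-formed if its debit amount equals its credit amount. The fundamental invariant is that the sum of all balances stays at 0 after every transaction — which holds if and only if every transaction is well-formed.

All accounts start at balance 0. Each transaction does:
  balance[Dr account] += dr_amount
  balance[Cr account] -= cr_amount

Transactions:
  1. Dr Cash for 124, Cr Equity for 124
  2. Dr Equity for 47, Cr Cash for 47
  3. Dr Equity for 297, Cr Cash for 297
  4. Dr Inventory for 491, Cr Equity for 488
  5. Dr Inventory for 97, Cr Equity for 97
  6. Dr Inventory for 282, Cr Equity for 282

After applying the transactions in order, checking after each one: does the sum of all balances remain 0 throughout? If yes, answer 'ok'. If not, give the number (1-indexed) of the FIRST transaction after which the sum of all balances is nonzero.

Answer: 4

Derivation:
After txn 1: dr=124 cr=124 sum_balances=0
After txn 2: dr=47 cr=47 sum_balances=0
After txn 3: dr=297 cr=297 sum_balances=0
After txn 4: dr=491 cr=488 sum_balances=3
After txn 5: dr=97 cr=97 sum_balances=3
After txn 6: dr=282 cr=282 sum_balances=3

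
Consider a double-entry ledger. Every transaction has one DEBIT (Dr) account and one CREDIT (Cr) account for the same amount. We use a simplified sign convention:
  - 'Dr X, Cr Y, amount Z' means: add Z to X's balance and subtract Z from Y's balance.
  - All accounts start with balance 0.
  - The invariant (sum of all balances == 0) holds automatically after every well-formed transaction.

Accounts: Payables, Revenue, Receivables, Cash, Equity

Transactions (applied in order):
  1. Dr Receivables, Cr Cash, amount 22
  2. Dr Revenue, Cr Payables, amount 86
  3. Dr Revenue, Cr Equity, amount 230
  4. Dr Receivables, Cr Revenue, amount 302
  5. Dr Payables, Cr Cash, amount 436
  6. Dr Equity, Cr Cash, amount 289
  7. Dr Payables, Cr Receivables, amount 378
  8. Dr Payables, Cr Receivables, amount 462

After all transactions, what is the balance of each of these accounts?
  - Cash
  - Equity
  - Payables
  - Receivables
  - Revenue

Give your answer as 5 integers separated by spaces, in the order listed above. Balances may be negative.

After txn 1 (Dr Receivables, Cr Cash, amount 22): Cash=-22 Receivables=22
After txn 2 (Dr Revenue, Cr Payables, amount 86): Cash=-22 Payables=-86 Receivables=22 Revenue=86
After txn 3 (Dr Revenue, Cr Equity, amount 230): Cash=-22 Equity=-230 Payables=-86 Receivables=22 Revenue=316
After txn 4 (Dr Receivables, Cr Revenue, amount 302): Cash=-22 Equity=-230 Payables=-86 Receivables=324 Revenue=14
After txn 5 (Dr Payables, Cr Cash, amount 436): Cash=-458 Equity=-230 Payables=350 Receivables=324 Revenue=14
After txn 6 (Dr Equity, Cr Cash, amount 289): Cash=-747 Equity=59 Payables=350 Receivables=324 Revenue=14
After txn 7 (Dr Payables, Cr Receivables, amount 378): Cash=-747 Equity=59 Payables=728 Receivables=-54 Revenue=14
After txn 8 (Dr Payables, Cr Receivables, amount 462): Cash=-747 Equity=59 Payables=1190 Receivables=-516 Revenue=14

Answer: -747 59 1190 -516 14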